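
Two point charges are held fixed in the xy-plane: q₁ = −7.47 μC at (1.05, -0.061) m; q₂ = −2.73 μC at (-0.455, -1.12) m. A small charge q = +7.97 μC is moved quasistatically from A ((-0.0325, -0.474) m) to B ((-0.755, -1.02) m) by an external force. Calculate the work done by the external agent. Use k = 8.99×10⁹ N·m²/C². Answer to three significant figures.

-0.165 J

For quasistatic motion the external work equals the change in potential energy: W_ext = qΔV = q(V_B − V_A).
At A: distances to the source charges are 1.16 m, 0.772 m; V_A = Σ kqᵢ/rᵢ = -8.98×10⁴ V.
At B: distances to the source charges are 2.04 m, 0.316 m; V_B = Σ kqᵢ/rᵢ = -1.10×10⁵ V.
ΔV = V_B − V_A = -2.07×10⁴ V.
W_ext = qΔV = (7.97×10⁻⁶ C)(-2.07×10⁴ V) = -0.165 J.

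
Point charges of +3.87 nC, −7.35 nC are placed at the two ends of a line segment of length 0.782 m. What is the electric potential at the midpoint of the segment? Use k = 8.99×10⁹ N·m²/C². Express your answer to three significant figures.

-80.0 V

Electric potential is a scalar, so the contributions from each charge add algebraically: V = Σ kqᵢ/rᵢ.
Each charge is 0.391 m from the midpoint.
V = k[(3.87×10⁻⁹)/(0.391) + (-7.35×10⁻⁹)/(0.391)] = -80.0 V.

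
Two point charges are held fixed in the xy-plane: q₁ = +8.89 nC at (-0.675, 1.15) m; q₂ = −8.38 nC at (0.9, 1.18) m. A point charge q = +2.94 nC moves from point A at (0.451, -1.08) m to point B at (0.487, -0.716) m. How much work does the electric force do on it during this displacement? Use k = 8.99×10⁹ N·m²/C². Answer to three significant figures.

The work done by the electric force is W_field = −ΔU = −q(V_B − V_A) = q(V_A − V_B).
At A: distances to the source charges are 2.50 m, 2.30 m; V_A = Σ kqᵢ/rᵢ = -0.704 V.
At B: distances to the source charges are 2.20 m, 1.94 m; V_B = Σ kqᵢ/rᵢ = -2.47 V.
ΔV = V_B − V_A = -1.76 V.
W_field = −qΔV = −(2.94×10⁻⁹ C)(-1.76 V) = 5.18×10⁻⁹ J.

5.18×10⁻⁹ J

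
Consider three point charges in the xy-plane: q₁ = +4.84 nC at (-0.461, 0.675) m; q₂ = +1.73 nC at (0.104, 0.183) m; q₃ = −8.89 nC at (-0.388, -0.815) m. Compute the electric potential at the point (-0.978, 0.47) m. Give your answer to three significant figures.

The total potential is the scalar sum of each charge's contribution, V = Σ kqᵢ/rᵢ.
Distances from the field point to each charge: r₁ = 0.556 m, r₂ = 1.12 m, r₃ = 1.41 m.
V = k[(4.84×10⁻⁹)/(0.556) + (1.73×10⁻⁹)/(1.12) + (-8.89×10⁻⁹)/(1.41)] = 35.6 V.

35.6 V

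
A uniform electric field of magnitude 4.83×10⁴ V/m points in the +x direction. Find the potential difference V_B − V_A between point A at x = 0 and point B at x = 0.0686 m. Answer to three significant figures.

-3310 V

In a uniform field, potential decreases in the direction of E: V_B − V_A = −E·Δx.
V_B − V_A = −(4.83×10⁴ V/m)(0.0686 m) = -3310 V.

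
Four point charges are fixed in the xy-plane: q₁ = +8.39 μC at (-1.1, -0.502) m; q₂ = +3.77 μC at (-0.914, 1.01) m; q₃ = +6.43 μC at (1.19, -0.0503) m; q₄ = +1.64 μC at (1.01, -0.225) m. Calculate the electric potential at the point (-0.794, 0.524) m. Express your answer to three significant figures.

The total potential is the scalar sum of each charge's contribution, V = Σ kqᵢ/rᵢ.
Distances from the field point to each charge: r₁ = 1.07 m, r₂ = 0.501 m, r₃ = 2.07 m, r₄ = 1.95 m.
V = k[(8.39×10⁻⁶)/(1.07) + (3.77×10⁻⁶)/(0.501) + (6.43×10⁻⁶)/(2.07) + (1.64×10⁻⁶)/(1.95)] = 1.74×10⁵ V.

1.74×10⁵ V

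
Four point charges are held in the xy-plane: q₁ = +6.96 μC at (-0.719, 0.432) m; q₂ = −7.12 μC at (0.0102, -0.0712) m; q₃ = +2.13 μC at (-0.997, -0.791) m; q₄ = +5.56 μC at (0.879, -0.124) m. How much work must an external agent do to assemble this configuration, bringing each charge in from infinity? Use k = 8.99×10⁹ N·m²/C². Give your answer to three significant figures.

The assembly work is the sum of pairwise potential energies, U = Σ_{i<j} kqᵢqⱼ/rᵢⱼ.
Pair separations: r₁₂ = 0.886 m, r₁₃ = 1.25 m, r₁₄ = 1.69 m, r₂₃ = 1.24 m, r₂₄ = 0.870 m, r₃₄ = 1.99 m.
Summing all 6 pair terms gives U = -0.656 J.

-0.656 J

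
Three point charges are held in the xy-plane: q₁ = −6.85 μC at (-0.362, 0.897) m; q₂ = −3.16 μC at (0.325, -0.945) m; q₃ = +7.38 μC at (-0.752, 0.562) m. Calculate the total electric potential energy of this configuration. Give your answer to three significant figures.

-0.898 J

The work to assemble the configuration equals its total potential energy, U = Σ kqᵢqⱼ/rᵢⱼ over all pairs.
Pair separations: r₁₂ = 1.97 m, r₁₃ = 0.514 m, r₂₃ = 1.85 m.
U = (0.0990) + (-0.884) + (-0.113) = -0.898 J.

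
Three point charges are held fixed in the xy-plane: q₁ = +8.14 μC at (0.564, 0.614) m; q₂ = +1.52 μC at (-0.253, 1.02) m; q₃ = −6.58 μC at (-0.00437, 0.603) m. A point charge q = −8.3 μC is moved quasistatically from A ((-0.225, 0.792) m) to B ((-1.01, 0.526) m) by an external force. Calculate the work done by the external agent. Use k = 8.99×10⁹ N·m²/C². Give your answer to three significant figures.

-0.469 J

For quasistatic motion the external work equals the change in potential energy: W_ext = qΔV = q(V_B − V_A).
At A: distances to the source charges are 0.809 m, 0.230 m, 0.291 m; V_A = Σ kqᵢ/rᵢ = -5.37×10⁴ V.
At B: distances to the source charges are 1.58 m, 0.904 m, 1.01 m; V_B = Σ kqᵢ/rᵢ = 2890 V.
ΔV = V_B − V_A = 5.65×10⁴ V.
W_ext = qΔV = (-8.30×10⁻⁶ C)(5.65×10⁴ V) = -0.469 J.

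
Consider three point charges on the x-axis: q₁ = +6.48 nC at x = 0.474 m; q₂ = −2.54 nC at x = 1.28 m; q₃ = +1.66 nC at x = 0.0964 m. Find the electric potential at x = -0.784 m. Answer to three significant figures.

The total potential is the scalar sum of each charge's contribution, V = Σ kqᵢ/rᵢ.
Distances from the field point to each charge: r₁ = 1.26 m, r₂ = 2.06 m, r₃ = 0.880 m.
V = k[(6.48×10⁻⁹)/(1.26) + (-2.54×10⁻⁹)/(2.06) + (1.66×10⁻⁹)/(0.880)] = 52.2 V.

52.2 V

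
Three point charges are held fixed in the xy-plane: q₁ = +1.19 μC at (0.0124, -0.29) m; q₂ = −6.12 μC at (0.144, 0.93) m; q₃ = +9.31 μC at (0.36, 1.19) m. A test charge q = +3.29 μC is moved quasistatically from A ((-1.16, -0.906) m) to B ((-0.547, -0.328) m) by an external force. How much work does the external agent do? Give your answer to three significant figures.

0.0398 J

For quasistatic motion the external work equals the change in potential energy: W_ext = qΔV = q(V_B − V_A).
At A: distances to the source charges are 1.32 m, 2.25 m, 2.59 m; V_A = Σ kqᵢ/rᵢ = 1.60×10⁴ V.
At B: distances to the source charges are 0.561 m, 1.44 m, 1.77 m; V_B = Σ kqᵢ/rᵢ = 2.81×10⁴ V.
ΔV = V_B − V_A = 1.21×10⁴ V.
W_ext = qΔV = (3.29×10⁻⁶ C)(1.21×10⁴ V) = 0.0398 J.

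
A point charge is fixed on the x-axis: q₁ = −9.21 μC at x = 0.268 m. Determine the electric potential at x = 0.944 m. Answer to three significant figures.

Electric potential is a scalar, so the contributions from each charge add algebraically: V = Σ kqᵢ/rᵢ.
V = k[(-9.21×10⁻⁶)/(0.676)] = -1.22×10⁵ V.

-1.22×10⁵ V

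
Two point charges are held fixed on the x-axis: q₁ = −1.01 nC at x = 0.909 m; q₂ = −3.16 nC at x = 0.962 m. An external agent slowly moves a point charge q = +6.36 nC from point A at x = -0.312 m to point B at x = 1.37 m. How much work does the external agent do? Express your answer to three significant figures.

-3.79×10⁻⁷ J

For quasistatic motion the external work equals the change in potential energy: W_ext = qΔV = q(V_B − V_A).
At A: distances to the source charges are 1.22 m, 1.27 m; V_A = Σ kqᵢ/rᵢ = -29.7 V.
At B: distances to the source charges are 0.461 m, 0.408 m; V_B = Σ kqᵢ/rᵢ = -89.3 V.
ΔV = V_B − V_A = -59.6 V.
W_ext = qΔV = (6.36×10⁻⁹ C)(-59.6 V) = -3.79×10⁻⁷ J.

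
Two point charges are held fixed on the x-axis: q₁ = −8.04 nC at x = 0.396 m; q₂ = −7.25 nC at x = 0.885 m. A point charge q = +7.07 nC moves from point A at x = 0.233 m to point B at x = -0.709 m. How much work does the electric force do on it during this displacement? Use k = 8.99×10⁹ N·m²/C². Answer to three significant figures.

The work done by the electric force is W_field = −ΔU = −q(V_B − V_A) = q(V_A − V_B).
At A: distances to the source charges are 0.163 m, 0.652 m; V_A = Σ kqᵢ/rᵢ = -543 V.
At B: distances to the source charges are 1.10 m, 1.59 m; V_B = Σ kqᵢ/rᵢ = -106 V.
ΔV = V_B − V_A = 437 V.
W_field = −qΔV = −(7.07×10⁻⁹ C)(437 V) = -3.09×10⁻⁶ J.

-3.09×10⁻⁶ J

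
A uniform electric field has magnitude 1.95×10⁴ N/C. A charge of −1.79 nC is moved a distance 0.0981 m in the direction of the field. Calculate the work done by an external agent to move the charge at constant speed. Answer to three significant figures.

The potential change for a displacement 0.0981 m in the direction of the field is ΔV = −Ed = -1910 V.
W_ext = qΔV = 3.42×10⁻⁶ J.

3.42×10⁻⁶ J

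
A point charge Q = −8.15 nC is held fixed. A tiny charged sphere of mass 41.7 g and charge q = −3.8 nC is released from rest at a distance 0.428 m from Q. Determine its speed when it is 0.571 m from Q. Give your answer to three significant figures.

2.80×10⁻³ m/s

Only the electrostatic force acts, so mechanical energy is conserved: ½mv² = U₁ − U₂ = kQq(1/r₁ − 1/r₂).
U₁ − U₂ = (8.99×10⁹ N·m²/C²)(-8.15×10⁻⁹ C)(-3.80×10⁻⁹ C)(1/0.428 − 1/0.571) = 1.63×10⁻⁷ J.
v = √(2·1.63×10⁻⁷/0.0417) = 2.80×10⁻³ m/s.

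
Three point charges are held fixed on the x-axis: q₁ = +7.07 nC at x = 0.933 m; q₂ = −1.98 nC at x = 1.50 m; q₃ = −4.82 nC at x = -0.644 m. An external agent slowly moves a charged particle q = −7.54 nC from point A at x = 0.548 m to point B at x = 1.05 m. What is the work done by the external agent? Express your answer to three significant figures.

-2.78×10⁻⁶ J

For quasistatic motion the external work equals the change in potential energy: W_ext = qΔV = q(V_B − V_A).
At A: distances to the source charges are 0.385 m, 0.952 m, 1.19 m; V_A = Σ kqᵢ/rᵢ = 110 V.
At B: distances to the source charges are 0.117 m, 0.450 m, 1.69 m; V_B = Σ kqᵢ/rᵢ = 478 V.
ΔV = V_B − V_A = 368 V.
W_ext = qΔV = (-7.54×10⁻⁹ C)(368 V) = -2.78×10⁻⁶ J.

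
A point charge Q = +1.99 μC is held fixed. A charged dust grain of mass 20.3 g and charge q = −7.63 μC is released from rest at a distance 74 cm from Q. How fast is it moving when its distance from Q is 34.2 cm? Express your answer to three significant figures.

Only the electrostatic force acts, so mechanical energy is conserved: ½mv² = U₁ − U₂ = kQq(1/r₁ − 1/r₂).
U₁ − U₂ = (8.99×10⁹ N·m²/C²)(1.99×10⁻⁶ C)(-7.63×10⁻⁶ C)(1/0.740 − 1/0.342) = 0.215 J.
v = √(2·0.215/0.0203) = 4.60 m/s.

4.60 m/s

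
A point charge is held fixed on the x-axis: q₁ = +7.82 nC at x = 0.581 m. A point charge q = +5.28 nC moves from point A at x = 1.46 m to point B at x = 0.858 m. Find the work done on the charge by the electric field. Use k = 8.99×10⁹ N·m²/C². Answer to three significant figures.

The work done by the electric force is W_field = −ΔU = −q(V_B − V_A) = q(V_A − V_B).
At A: distance to the source charge is 0.879 m; V_A = kq₁/r = 80.0 V.
At B: distance to the source charge is 0.277 m; V_B = kq₁/r = 254 V.
ΔV = V_B − V_A = 174 V.
W_field = −qΔV = −(5.28×10⁻⁹ C)(174 V) = -9.18×10⁻⁷ J.

-9.18×10⁻⁷ J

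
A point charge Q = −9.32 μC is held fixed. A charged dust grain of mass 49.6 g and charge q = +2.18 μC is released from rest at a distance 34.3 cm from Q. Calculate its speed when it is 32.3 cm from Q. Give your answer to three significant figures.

Only the electrostatic force acts, so mechanical energy is conserved: ½mv² = U₁ − U₂ = kQq(1/r₁ − 1/r₂).
U₁ − U₂ = (8.99×10⁹ N·m²/C²)(-9.32×10⁻⁶ C)(2.18×10⁻⁶ C)(1/0.343 − 1/0.323) = 0.0330 J.
v = √(2·0.0330/0.0496) = 1.15 m/s.

1.15 m/s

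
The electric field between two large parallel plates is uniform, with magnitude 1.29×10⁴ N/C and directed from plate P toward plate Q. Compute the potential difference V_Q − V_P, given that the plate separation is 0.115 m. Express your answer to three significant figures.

-1480 V

In a uniform field, potential decreases in the direction of E: ΔV = −E·d for a displacement d parallel to E.
Going from P to Q is a displacement of 0.115 m along the field, so V_Q − V_P = −Ed = -1480 V.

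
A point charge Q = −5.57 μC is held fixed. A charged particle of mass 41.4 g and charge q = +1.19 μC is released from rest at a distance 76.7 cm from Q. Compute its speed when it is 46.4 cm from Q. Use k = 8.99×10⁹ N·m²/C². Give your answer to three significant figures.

1.57 m/s

Only the electrostatic force acts, so mechanical energy is conserved: ½mv² = U₁ − U₂ = kQq(1/r₁ − 1/r₂).
U₁ − U₂ = (8.99×10⁹ N·m²/C²)(-5.57×10⁻⁶ C)(1.19×10⁻⁶ C)(1/0.767 − 1/0.464) = 0.0507 J.
v = √(2·0.0507/0.0414) = 1.57 m/s.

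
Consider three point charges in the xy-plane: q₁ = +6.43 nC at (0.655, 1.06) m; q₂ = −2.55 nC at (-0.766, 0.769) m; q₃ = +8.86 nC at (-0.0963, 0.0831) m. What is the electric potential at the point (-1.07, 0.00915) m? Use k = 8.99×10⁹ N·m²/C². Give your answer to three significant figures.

82.2 V

The total potential is the scalar sum of each charge's contribution, V = Σ kqᵢ/rᵢ.
Distances from the field point to each charge: r₁ = 2.02 m, r₂ = 0.818 m, r₃ = 0.977 m.
V = k[(6.43×10⁻⁹)/(2.02) + (-2.55×10⁻⁹)/(0.818) + (8.86×10⁻⁹)/(0.977)] = 82.2 V.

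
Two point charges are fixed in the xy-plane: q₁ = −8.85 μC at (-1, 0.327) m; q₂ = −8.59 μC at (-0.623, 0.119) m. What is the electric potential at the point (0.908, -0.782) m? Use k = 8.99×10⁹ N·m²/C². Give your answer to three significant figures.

-7.95×10⁴ V

The total potential is the scalar sum of each charge's contribution, V = Σ kqᵢ/rᵢ.
Distances from the field point to each charge: r₁ = 2.21 m, r₂ = 1.78 m.
V = k[(-8.85×10⁻⁶)/(2.21) + (-8.59×10⁻⁶)/(1.78)] = -7.95×10⁴ V.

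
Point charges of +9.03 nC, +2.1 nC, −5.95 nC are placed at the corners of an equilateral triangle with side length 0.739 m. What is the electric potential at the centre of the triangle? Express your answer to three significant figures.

Electric potential is a scalar, so the contributions from each charge add algebraically: V = Σ kqᵢ/rᵢ.
The distance from each vertex to the centroid is a/√3 = 0.427 m.
V = k[(9.03×10⁻⁹)/(0.427) + (2.10×10⁻⁹)/(0.427) + (-5.95×10⁻⁹)/(0.427)] = 109 V.

109 V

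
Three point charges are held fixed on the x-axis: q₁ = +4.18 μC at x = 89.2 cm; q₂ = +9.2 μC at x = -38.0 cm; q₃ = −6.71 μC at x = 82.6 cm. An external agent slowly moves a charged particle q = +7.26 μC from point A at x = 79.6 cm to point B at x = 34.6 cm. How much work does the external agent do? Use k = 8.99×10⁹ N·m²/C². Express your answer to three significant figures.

For quasistatic motion the external work equals the change in potential energy: W_ext = qΔV = q(V_B − V_A).
At A: distances to the source charges are 0.0960 m, 1.18 m, 0.0300 m; V_A = Σ kqᵢ/rᵢ = -1.55×10⁶ V.
At B: distances to the source charges are 0.546 m, 0.726 m, 0.480 m; V_B = Σ kqᵢ/rᵢ = 5.71×10⁴ V.
ΔV = V_B − V_A = 1.61×10⁶ V.
W_ext = qΔV = (7.26×10⁻⁶ C)(1.61×10⁶ V) = 11.7 J.

11.7 J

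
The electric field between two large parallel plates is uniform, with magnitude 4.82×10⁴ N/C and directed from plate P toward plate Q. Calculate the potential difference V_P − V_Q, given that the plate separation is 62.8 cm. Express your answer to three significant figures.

3.03×10⁴ V

In a uniform field, potential decreases in the direction of E: ΔV = −E·d for a displacement d parallel to E.
Going from Q to P is a displacement of 62.8 cm opposite to the field, so V_P − V_Q = +Ed = 3.03×10⁴ V.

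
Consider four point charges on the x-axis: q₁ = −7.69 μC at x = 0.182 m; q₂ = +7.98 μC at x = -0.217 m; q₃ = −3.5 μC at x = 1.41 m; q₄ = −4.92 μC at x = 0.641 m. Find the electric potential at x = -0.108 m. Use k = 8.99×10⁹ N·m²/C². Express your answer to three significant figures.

The total potential is the scalar sum of each charge's contribution, V = Σ kqᵢ/rᵢ.
Distances from the field point to each charge: r₁ = 0.290 m, r₂ = 0.109 m, r₃ = 1.52 m, r₄ = 0.749 m.
V = k[(-7.69×10⁻⁶)/(0.290) + (7.98×10⁻⁶)/(0.109) + (-3.50×10⁻⁶)/(1.52) + (-4.92×10⁻⁶)/(0.749)] = 3.40×10⁵ V.

3.40×10⁵ V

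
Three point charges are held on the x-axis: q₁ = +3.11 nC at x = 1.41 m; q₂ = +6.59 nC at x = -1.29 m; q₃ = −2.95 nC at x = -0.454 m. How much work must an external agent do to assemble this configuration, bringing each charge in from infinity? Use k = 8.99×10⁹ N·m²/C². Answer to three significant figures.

The work to assemble the configuration equals its total potential energy, U = Σ kqᵢqⱼ/rᵢⱼ over all pairs.
Pair separations: r₁₂ = 2.70 m, r₁₃ = 1.86 m, r₂₃ = 0.836 m.
U = (6.82×10⁻⁸) + (-4.42×10⁻⁸) + (-2.09×10⁻⁷) = -1.85×10⁻⁷ J.

-1.85×10⁻⁷ J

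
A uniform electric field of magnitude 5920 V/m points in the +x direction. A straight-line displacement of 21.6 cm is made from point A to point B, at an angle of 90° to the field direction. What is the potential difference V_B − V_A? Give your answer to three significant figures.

Only the component of displacement along E changes the potential: ΔV = −E·d·cosθ.
ΔV = −(5920 V/m)(0.216 m)cos90° = 0 V.

0 V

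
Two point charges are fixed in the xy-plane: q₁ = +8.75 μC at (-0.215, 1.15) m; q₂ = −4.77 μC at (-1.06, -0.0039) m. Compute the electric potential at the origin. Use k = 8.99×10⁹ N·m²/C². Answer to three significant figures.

Electric potential is a scalar, so the contributions from each charge add algebraically: V = Σ kqᵢ/rᵢ.
Distances from the field point to each charge: r₁ = 1.17 m, r₂ = 1.06 m.
V = k[(8.75×10⁻⁶)/(1.17) + (-4.77×10⁻⁶)/(1.06)] = 2.68×10⁴ V.

2.68×10⁴ V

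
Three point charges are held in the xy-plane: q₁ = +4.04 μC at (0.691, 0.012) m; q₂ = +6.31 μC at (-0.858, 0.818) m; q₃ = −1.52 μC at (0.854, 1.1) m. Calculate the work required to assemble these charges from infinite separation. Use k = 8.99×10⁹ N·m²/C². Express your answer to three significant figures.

0.0314 J

The assembly work is the sum of pairwise potential energies, U = Σ_{i<j} kqᵢqⱼ/rᵢⱼ.
Pair separations: r₁₂ = 1.75 m, r₁₃ = 1.10 m, r₂₃ = 1.74 m.
U = (0.131) + (-0.0502) + (-0.0497) = 0.0314 J.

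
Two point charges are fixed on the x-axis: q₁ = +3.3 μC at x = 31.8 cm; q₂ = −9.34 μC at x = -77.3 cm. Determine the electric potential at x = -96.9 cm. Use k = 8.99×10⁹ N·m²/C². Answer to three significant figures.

Electric potential is a scalar, so the contributions from each charge add algebraically: V = Σ kqᵢ/rᵢ.
Distances from the field point to each charge: r₁ = 1.29 m, r₂ = 0.196 m.
V = k[(3.30×10⁻⁶)/(1.29) + (-9.34×10⁻⁶)/(0.196)] = -4.05×10⁵ V.

-4.05×10⁵ V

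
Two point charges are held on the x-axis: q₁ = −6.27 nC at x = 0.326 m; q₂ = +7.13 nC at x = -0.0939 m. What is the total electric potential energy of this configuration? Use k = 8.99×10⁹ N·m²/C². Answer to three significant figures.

The assembly work is the sum of pairwise potential energies, U = Σ_{i<j} kqᵢqⱼ/rᵢⱼ.
Pair separations: r₁₂ = 0.420 m.
U = (-9.57×10⁻⁷) = -9.57×10⁻⁷ J.

-9.57×10⁻⁷ J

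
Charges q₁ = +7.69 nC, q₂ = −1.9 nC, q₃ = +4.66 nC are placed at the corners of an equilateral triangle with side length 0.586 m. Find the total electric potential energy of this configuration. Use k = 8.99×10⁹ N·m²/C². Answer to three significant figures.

The work to assemble the configuration equals its total potential energy, U = Σ kqᵢqⱼ/rᵢⱼ over all pairs.
All three pair separations equal the side length, 0.586 m.
U = (-2.24×10⁻⁷) + (5.50×10⁻⁷) + (-1.36×10⁻⁷) = 1.90×10⁻⁷ J.

1.90×10⁻⁷ J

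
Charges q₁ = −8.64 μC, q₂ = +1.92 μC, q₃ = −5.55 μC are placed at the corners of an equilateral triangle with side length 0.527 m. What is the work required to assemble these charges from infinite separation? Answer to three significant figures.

The assembly work is the sum of pairwise potential energies, U = Σ_{i<j} kqᵢqⱼ/rᵢⱼ.
All three pair separations equal the side length, 0.527 m.
U = (-0.283) + (0.818) + (-0.182) = 0.353 J.

0.353 J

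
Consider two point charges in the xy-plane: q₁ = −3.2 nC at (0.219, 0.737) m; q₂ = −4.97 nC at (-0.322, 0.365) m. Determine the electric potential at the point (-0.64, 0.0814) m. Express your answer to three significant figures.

-131 V

The total potential is the scalar sum of each charge's contribution, V = Σ kqᵢ/rᵢ.
Distances from the field point to each charge: r₁ = 1.08 m, r₂ = 0.426 m.
V = k[(-3.20×10⁻⁹)/(1.08) + (-4.97×10⁻⁹)/(0.426)] = -131 V.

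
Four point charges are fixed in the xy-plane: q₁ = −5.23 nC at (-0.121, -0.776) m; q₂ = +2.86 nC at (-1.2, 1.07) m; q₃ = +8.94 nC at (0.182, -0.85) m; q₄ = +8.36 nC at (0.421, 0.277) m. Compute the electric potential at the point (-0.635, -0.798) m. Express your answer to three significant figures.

Electric potential is a scalar, so the contributions from each charge add algebraically: V = Σ kqᵢ/rᵢ.
Distances from the field point to each charge: r₁ = 0.514 m, r₂ = 1.95 m, r₃ = 0.819 m, r₄ = 1.51 m.
V = k[(-5.23×10⁻⁹)/(0.514) + (2.86×10⁻⁹)/(1.95) + (8.94×10⁻⁹)/(0.819) + (8.36×10⁻⁹)/(1.51)] = 69.8 V.

69.8 V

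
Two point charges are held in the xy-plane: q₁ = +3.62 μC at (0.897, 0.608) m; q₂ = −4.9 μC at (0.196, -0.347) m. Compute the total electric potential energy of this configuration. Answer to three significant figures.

-0.135 J

The work to assemble the configuration equals its total potential energy, U = Σ kqᵢqⱼ/rᵢⱼ over all pairs.
Pair separations: r₁₂ = 1.18 m.
U = (-0.135) = -0.135 J.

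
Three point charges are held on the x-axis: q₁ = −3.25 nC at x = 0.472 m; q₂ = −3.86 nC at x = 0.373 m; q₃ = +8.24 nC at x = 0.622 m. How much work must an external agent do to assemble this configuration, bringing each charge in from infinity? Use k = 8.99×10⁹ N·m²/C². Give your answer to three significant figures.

The work to assemble the configuration equals its total potential energy, U = Σ kqᵢqⱼ/rᵢⱼ over all pairs.
Pair separations: r₁₂ = 0.0990 m, r₁₃ = 0.150 m, r₂₃ = 0.249 m.
U = (1.14×10⁻⁶) + (-1.61×10⁻⁶) + (-1.15×10⁻⁶) = -1.61×10⁻⁶ J.

-1.61×10⁻⁶ J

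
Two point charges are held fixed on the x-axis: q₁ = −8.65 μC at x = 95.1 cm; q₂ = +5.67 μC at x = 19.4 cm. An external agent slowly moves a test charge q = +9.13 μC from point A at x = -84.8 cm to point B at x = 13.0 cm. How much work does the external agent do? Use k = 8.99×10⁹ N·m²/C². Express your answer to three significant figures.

6.35 J

For quasistatic motion the external work equals the change in potential energy: W_ext = qΔV = q(V_B − V_A).
At A: distances to the source charges are 1.80 m, 1.04 m; V_A = Σ kqᵢ/rᵢ = 5690 V.
At B: distances to the source charges are 0.821 m, 0.0640 m; V_B = Σ kqᵢ/rᵢ = 7.02×10⁵ V.
ΔV = V_B − V_A = 6.96×10⁵ V.
W_ext = qΔV = (9.13×10⁻⁶ C)(6.96×10⁵ V) = 6.35 J.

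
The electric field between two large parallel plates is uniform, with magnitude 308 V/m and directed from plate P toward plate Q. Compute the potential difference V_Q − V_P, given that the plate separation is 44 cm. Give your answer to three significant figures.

-136 V

In a uniform field, potential decreases in the direction of E: ΔV = −E·d for a displacement d parallel to E.
Going from P to Q is a displacement of 44 cm along the field, so V_Q − V_P = −Ed = -136 V.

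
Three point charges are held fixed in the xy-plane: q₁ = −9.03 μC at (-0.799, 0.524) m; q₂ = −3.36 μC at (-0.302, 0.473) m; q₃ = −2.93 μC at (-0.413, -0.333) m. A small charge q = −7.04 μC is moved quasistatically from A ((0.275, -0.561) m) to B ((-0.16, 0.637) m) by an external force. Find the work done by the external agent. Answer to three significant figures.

1.24 J

For quasistatic motion the external work equals the change in potential energy: W_ext = qΔV = q(V_B − V_A).
At A: distances to the source charges are 1.53 m, 1.18 m, 0.725 m; V_A = Σ kqᵢ/rᵢ = -1.15×10⁵ V.
At B: distances to the source charges are 0.649 m, 0.217 m, 1.00 m; V_B = Σ kqᵢ/rᵢ = -2.91×10⁵ V.
ΔV = V_B − V_A = -1.76×10⁵ V.
W_ext = qΔV = (-7.04×10⁻⁶ C)(-1.76×10⁵ V) = 1.24 J.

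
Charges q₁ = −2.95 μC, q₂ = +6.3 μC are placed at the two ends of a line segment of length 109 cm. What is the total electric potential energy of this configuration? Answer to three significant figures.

The assembly work is the sum of pairwise potential energies, U = Σ_{i<j} kqᵢqⱼ/rᵢⱼ.
The separation is r = 1.09 m.
U = (-0.153) = -0.153 J.

-0.153 J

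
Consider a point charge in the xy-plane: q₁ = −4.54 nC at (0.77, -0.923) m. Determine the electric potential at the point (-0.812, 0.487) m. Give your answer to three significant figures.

Electric potential is a scalar, so the contributions from each charge add algebraically: V = Σ kqᵢ/rᵢ.
Distances from the field point to each charge: r₁ = 2.12 m.
V = k[(-4.54×10⁻⁹)/(2.12)] = -19.3 V.

-19.3 V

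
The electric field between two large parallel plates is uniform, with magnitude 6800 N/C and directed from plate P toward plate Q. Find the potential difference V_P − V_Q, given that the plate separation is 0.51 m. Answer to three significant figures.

In a uniform field, potential decreases in the direction of E: ΔV = −E·d for a displacement d parallel to E.
Going from Q to P is a displacement of 0.51 m opposite to the field, so V_P − V_Q = +Ed = 3470 V.

3470 V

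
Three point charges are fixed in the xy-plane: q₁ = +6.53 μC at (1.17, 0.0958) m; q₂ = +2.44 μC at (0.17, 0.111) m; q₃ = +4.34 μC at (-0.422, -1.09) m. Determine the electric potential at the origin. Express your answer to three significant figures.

Electric potential is a scalar, so the contributions from each charge add algebraically: V = Σ kqᵢ/rᵢ.
Distances from the field point to each charge: r₁ = 1.17 m, r₂ = 0.203 m, r₃ = 1.17 m.
V = k[(6.53×10⁻⁶)/(1.17) + (2.44×10⁻⁶)/(0.203) + (4.34×10⁻⁶)/(1.17)] = 1.91×10⁵ V.

1.91×10⁵ V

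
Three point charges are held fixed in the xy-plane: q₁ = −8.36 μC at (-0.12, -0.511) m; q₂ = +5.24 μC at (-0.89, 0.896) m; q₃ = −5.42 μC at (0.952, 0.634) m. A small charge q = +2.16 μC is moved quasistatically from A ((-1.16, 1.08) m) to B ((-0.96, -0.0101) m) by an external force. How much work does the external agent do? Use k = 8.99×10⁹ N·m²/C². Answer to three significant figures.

-0.283 J

For quasistatic motion the external work equals the change in potential energy: W_ext = qΔV = q(V_B − V_A).
At A: distances to the source charges are 1.90 m, 0.327 m, 2.16 m; V_A = Σ kqᵢ/rᵢ = 8.21×10⁴ V.
At B: distances to the source charges are 0.978 m, 0.909 m, 2.02 m; V_B = Σ kqᵢ/rᵢ = -4.92×10⁴ V.
ΔV = V_B − V_A = -1.31×10⁵ V.
W_ext = qΔV = (2.16×10⁻⁶ C)(-1.31×10⁵ V) = -0.283 J.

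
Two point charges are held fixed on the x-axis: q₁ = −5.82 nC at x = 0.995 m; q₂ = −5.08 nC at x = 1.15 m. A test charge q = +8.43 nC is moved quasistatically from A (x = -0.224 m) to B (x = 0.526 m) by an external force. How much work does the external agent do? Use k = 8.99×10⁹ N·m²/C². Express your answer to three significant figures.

-9.15×10⁻⁷ J

For quasistatic motion the external work equals the change in potential energy: W_ext = qΔV = q(V_B − V_A).
At A: distances to the source charges are 1.22 m, 1.37 m; V_A = Σ kqᵢ/rᵢ = -76.2 V.
At B: distances to the source charges are 0.469 m, 0.624 m; V_B = Σ kqᵢ/rᵢ = -185 V.
ΔV = V_B − V_A = -109 V.
W_ext = qΔV = (8.43×10⁻⁹ C)(-109 V) = -9.15×10⁻⁷ J.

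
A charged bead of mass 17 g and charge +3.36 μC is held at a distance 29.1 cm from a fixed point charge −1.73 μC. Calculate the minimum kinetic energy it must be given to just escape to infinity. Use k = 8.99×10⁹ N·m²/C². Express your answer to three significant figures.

0.180 J

To just escape, total mechanical energy must reach zero at infinity: ½mv²_min + U = 0, so ½mv²_min = −U = |kQq|/r.
|U| = |kQq|/r = (8.99×10⁹ N·m²/C²)(1.73×10⁻⁶)(3.36×10⁻⁶)/(0.291) = 0.180 J.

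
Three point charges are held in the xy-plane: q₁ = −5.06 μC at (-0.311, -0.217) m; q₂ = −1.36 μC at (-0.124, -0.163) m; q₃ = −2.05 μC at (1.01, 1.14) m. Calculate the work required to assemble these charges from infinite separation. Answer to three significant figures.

The work to assemble the configuration equals its total potential energy, U = Σ kqᵢqⱼ/rᵢⱼ over all pairs.
Pair separations: r₁₂ = 0.195 m, r₁₃ = 1.89 m, r₂₃ = 1.73 m.
U = (0.318) + (0.0492) + (0.0145) = 0.382 J.

0.382 J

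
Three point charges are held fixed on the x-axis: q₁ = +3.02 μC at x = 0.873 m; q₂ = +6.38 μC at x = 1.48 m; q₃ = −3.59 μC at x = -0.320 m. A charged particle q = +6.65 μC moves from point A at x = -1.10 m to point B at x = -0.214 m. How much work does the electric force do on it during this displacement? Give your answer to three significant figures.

1.60 J

The work done by the electric force is W_field = −ΔU = −q(V_B − V_A) = q(V_A − V_B).
At A: distances to the source charges are 1.97 m, 2.58 m, 0.780 m; V_A = Σ kqᵢ/rᵢ = -5390 V.
At B: distances to the source charges are 1.09 m, 1.69 m, 0.106 m; V_B = Σ kqᵢ/rᵢ = -2.46×10⁵ V.
ΔV = V_B − V_A = -2.40×10⁵ V.
W_field = −qΔV = −(6.65×10⁻⁶ C)(-2.40×10⁵ V) = 1.60 J.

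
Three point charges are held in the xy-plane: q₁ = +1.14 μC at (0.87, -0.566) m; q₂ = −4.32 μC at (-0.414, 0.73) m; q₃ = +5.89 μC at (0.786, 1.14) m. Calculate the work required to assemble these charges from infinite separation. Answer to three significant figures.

The work to assemble the configuration equals its total potential energy, U = Σ kqᵢqⱼ/rᵢⱼ over all pairs.
Pair separations: r₁₂ = 1.82 m, r₁₃ = 1.71 m, r₂₃ = 1.27 m.
U = (-0.0243) + (0.0353) + (-0.180) = -0.169 J.

-0.169 J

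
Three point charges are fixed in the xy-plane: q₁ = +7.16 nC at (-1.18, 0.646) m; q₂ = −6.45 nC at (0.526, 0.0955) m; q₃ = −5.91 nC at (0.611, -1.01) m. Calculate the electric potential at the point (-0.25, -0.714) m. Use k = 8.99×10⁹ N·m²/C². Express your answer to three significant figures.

-71.0 V

Electric potential is a scalar, so the contributions from each charge add algebraically: V = Σ kqᵢ/rᵢ.
Distances from the field point to each charge: r₁ = 1.65 m, r₂ = 1.12 m, r₃ = 0.910 m.
V = k[(7.16×10⁻⁹)/(1.65) + (-6.45×10⁻⁹)/(1.12) + (-5.91×10⁻⁹)/(0.910)] = -71.0 V.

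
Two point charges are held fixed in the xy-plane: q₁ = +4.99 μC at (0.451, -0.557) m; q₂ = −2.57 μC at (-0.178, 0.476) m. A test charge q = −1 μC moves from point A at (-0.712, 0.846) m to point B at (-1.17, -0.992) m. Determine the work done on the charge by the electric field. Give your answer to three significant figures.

The work done by the electric force is W_field = −ΔU = −q(V_B − V_A) = q(V_A − V_B).
At A: distances to the source charges are 1.82 m, 0.650 m; V_A = Σ kqᵢ/rᵢ = -1.09×10⁴ V.
At B: distances to the source charges are 1.68 m, 1.77 m; V_B = Σ kqᵢ/rᵢ = 1.37×10⁴ V.
ΔV = V_B − V_A = 2.46×10⁴ V.
W_field = −qΔV = −(-1.00×10⁻⁶ C)(2.46×10⁴ V) = 0.0246 J.

0.0246 J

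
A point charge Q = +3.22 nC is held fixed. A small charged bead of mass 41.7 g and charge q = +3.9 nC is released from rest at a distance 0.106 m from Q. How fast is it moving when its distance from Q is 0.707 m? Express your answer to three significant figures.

Only the electrostatic force acts, so mechanical energy is conserved: ½mv² = U₁ − U₂ = kQq(1/r₁ − 1/r₂).
U₁ − U₂ = (8.99×10⁹ N·m²/C²)(3.22×10⁻⁹ C)(3.90×10⁻⁹ C)(1/0.106 − 1/0.707) = 9.05×10⁻⁷ J.
v = √(2·9.05×10⁻⁷/0.0417) = 6.59×10⁻³ m/s.

6.59×10⁻³ m/s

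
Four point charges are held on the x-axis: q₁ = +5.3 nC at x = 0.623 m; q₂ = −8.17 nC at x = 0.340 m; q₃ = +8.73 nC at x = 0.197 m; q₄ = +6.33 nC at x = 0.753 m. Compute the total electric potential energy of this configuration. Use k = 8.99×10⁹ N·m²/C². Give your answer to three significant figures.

-2.80×10⁻⁶ J

The work to assemble the configuration equals its total potential energy, U = Σ kqᵢqⱼ/rᵢⱼ over all pairs.
Pair separations: r₁₂ = 0.283 m, r₁₃ = 0.426 m, r₁₄ = 0.130 m, r₂₃ = 0.143 m, r₂₄ = 0.413 m, r₃₄ = 0.556 m.
Summing all 6 pair terms gives U = -2.80×10⁻⁶ J.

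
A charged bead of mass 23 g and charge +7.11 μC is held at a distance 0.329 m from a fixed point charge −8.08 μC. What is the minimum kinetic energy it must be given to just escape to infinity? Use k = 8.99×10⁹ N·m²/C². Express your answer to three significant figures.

To just escape, total mechanical energy must reach zero at infinity: ½mv²_min + U = 0, so ½mv²_min = −U = |kQq|/r.
|U| = |kQq|/r = (8.99×10⁹ N·m²/C²)(8.08×10⁻⁶)(7.11×10⁻⁶)/(0.329) = 1.57 J.

1.57 J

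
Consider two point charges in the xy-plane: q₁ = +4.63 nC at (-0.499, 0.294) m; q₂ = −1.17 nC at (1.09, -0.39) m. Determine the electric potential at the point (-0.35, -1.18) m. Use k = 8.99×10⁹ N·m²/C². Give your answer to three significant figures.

21.7 V

Electric potential is a scalar, so the contributions from each charge add algebraically: V = Σ kqᵢ/rᵢ.
Distances from the field point to each charge: r₁ = 1.48 m, r₂ = 1.64 m.
V = k[(4.63×10⁻⁹)/(1.48) + (-1.17×10⁻⁹)/(1.64)] = 21.7 V.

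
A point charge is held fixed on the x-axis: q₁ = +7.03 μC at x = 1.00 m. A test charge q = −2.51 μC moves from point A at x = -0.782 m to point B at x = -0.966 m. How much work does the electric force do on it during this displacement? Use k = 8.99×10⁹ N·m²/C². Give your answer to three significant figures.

-8.33×10⁻³ J

The work done by the electric force is W_field = −ΔU = −q(V_B − V_A) = q(V_A − V_B).
At A: distance to the source charge is 1.78 m; V_A = kq₁/r = 3.55×10⁴ V.
At B: distance to the source charge is 1.97 m; V_B = kq₁/r = 3.21×10⁴ V.
ΔV = V_B − V_A = -3320 V.
W_field = −qΔV = −(-2.51×10⁻⁶ C)(-3320 V) = -8.33×10⁻³ J.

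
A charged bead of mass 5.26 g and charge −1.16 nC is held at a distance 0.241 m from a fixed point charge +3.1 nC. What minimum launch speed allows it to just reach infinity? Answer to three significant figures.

7.14×10⁻³ m/s

To just escape, total mechanical energy must reach zero at infinity: ½mv²_min + U = 0, so ½mv²_min = −U = |kQq|/r.
|U| = |kQq|/r = (8.99×10⁹ N·m²/C²)(3.10×10⁻⁹)(1.16×10⁻⁹)/(0.241) = 1.34×10⁻⁷ J.
v_min = √(2|U|/m) = √(2·1.34×10⁻⁷/5.26×10⁻³) = 7.14×10⁻³ m/s.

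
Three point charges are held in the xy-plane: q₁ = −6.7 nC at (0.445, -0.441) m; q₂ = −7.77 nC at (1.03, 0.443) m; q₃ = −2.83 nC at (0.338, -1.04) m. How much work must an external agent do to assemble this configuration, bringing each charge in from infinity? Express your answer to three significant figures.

The work to assemble the configuration equals its total potential energy, U = Σ kqᵢqⱼ/rᵢⱼ over all pairs.
Pair separations: r₁₂ = 1.06 m, r₁₃ = 0.608 m, r₂₃ = 1.64 m.
U = (4.42×10⁻⁷) + (2.80×10⁻⁷) + (1.21×10⁻⁷) = 8.42×10⁻⁷ J.

8.42×10⁻⁷ J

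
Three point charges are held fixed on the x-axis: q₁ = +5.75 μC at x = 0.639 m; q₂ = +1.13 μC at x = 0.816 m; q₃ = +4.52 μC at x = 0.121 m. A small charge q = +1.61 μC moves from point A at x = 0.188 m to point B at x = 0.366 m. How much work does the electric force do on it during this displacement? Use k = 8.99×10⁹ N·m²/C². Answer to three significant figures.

The work done by the electric force is W_field = −ΔU = −q(V_B − V_A) = q(V_A − V_B).
At A: distances to the source charges are 0.451 m, 0.628 m, 0.0670 m; V_A = Σ kqᵢ/rᵢ = 7.37×10⁵ V.
At B: distances to the source charges are 0.273 m, 0.450 m, 0.245 m; V_B = Σ kqᵢ/rᵢ = 3.78×10⁵ V.
ΔV = V_B − V_A = -3.60×10⁵ V.
W_field = −qΔV = −(1.61×10⁻⁶ C)(-3.60×10⁵ V) = 0.579 J.

0.579 J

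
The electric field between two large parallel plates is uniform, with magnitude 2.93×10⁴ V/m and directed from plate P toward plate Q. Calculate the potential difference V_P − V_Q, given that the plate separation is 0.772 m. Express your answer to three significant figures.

2.26×10⁴ V

In a uniform field, potential decreases in the direction of E: ΔV = −E·d for a displacement d parallel to E.
Going from Q to P is a displacement of 0.772 m opposite to the field, so V_P − V_Q = +Ed = 2.26×10⁴ V.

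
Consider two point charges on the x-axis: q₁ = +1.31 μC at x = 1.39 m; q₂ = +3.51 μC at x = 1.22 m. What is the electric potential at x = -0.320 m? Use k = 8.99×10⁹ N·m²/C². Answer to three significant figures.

2.74×10⁴ V

Electric potential is a scalar, so the contributions from each charge add algebraically: V = Σ kqᵢ/rᵢ.
Distances from the field point to each charge: r₁ = 1.71 m, r₂ = 1.54 m.
V = k[(1.31×10⁻⁶)/(1.71) + (3.51×10⁻⁶)/(1.54)] = 2.74×10⁴ V.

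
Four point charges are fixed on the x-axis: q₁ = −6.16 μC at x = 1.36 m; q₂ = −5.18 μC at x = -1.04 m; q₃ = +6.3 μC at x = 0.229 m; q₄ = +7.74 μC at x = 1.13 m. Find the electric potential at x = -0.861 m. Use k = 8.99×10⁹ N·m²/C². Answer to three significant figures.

The total potential is the scalar sum of each charge's contribution, V = Σ kqᵢ/rᵢ.
Distances from the field point to each charge: r₁ = 2.22 m, r₂ = 0.179 m, r₃ = 1.09 m, r₄ = 1.99 m.
V = k[(-6.16×10⁻⁶)/(2.22) + (-5.18×10⁻⁶)/(0.179) + (6.30×10⁻⁶)/(1.09) + (7.74×10⁻⁶)/(1.99)] = -1.98×10⁵ V.

-1.98×10⁵ V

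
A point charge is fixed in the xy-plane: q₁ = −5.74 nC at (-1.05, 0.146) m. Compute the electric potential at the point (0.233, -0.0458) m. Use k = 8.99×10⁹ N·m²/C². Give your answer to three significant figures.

Electric potential is a scalar, so the contributions from each charge add algebraically: V = Σ kqᵢ/rᵢ.
Distances from the field point to each charge: r₁ = 1.30 m.
V = k[(-5.74×10⁻⁹)/(1.30)] = -39.8 V.

-39.8 V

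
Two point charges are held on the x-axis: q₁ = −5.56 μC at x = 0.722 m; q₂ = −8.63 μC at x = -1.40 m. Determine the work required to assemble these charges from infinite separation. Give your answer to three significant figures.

The work to assemble the configuration equals its total potential energy, U = Σ kqᵢqⱼ/rᵢⱼ over all pairs.
Pair separations: r₁₂ = 2.12 m.
U = (0.203) = 0.203 J.

0.203 J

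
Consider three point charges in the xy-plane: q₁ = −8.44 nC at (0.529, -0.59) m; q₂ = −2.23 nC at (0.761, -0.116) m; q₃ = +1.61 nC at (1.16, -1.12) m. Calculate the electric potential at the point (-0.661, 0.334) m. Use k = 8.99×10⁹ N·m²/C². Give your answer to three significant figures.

The total potential is the scalar sum of each charge's contribution, V = Σ kqᵢ/rᵢ.
Distances from the field point to each charge: r₁ = 1.51 m, r₂ = 1.49 m, r₃ = 2.33 m.
V = k[(-8.44×10⁻⁹)/(1.51) + (-2.23×10⁻⁹)/(1.49) + (1.61×10⁻⁹)/(2.33)] = -57.6 V.

-57.6 V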